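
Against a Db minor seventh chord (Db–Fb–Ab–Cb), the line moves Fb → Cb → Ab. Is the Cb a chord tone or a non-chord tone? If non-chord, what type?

Db minor seventh chord contains Db, Fb, Ab, Cb; Cb is the seventh, so it is a chord tone.

Chord tone (the seventh of Db minor seventh chord).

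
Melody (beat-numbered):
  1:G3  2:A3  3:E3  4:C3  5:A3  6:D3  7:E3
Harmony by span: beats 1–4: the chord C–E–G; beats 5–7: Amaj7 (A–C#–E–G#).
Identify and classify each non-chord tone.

A3 (beat 2) — escape tone; D3 (beat 6) — appoggiatura.

The harmony at that moment is C major triad (C, E, G); A3 is not a chord tone.
It is approached by step up from G3 and left by leap down to E3.
Step in, leap out — an escape tone.
The harmony at that moment is A major seventh chord (A, C#, E, G#); D3 is not a chord tone.
It is approached by leap down from A3 and left by step up to E3.
Leap in, step out — an appoggiatura.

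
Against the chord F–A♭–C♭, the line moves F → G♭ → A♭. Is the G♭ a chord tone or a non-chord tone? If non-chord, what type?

Non-chord tone — a passing tone.

The harmony at that moment is F diminished triad (F, A♭, C♭); G♭ is not a chord tone.
It is approached by step up from F and left by step up to A♭.
Step in, step out in the same direction — a passing tone.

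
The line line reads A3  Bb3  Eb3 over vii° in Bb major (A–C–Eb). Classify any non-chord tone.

The harmony at that moment is A diminished triad (A, C, Eb); Bb3 is not a chord tone.
It is approached by step up from A3 and left by leap down to Eb3.
Step in, leap out — an escape tone.

Bb3 is an escape tone.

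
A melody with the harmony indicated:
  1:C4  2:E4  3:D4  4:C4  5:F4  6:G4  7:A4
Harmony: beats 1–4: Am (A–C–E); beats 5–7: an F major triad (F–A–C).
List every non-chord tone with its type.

D4 (beat 3) — passing tone; G4 (beat 6) — passing tone.

The harmony at that moment is A minor triad (A, C, E); D4 is not a chord tone.
It is approached by step down from E4 and left by step down to C4.
Step in, step out in the same direction — a passing tone.
The harmony at that moment is F major triad (F, A, C); G4 is not a chord tone.
It is approached by step up from F4 and left by step up to A4.
Step in, step out in the same direction — a passing tone.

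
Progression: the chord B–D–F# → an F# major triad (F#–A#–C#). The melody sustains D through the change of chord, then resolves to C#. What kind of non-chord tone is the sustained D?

The harmony at that moment is F# major triad (F#, A#, C#); D is not a chord tone.
It is held over (the same pitch as the preceding D) and left by step down to C#.
Held over from the previous chord and resolving down by step — a suspension.

D is a suspension.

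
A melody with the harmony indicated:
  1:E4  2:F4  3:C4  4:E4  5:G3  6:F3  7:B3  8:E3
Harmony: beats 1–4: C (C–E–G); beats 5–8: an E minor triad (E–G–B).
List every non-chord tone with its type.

F4 (beat 2) — escape tone; F3 (beat 6) — escape tone.

The harmony at that moment is C major triad (C, E, G); F4 is not a chord tone.
It is approached by step up from E4 and left by leap down to C4.
Step in, leap out — an escape tone.
The harmony at that moment is E minor triad (E, G, B); F3 is not a chord tone.
It is approached by step down from G3 and left by leap up to B3.
Step in, leap out — an escape tone.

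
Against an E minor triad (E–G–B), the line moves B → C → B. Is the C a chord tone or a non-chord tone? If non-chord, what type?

Non-chord tone — a neighbor tone.

The harmony at that moment is E minor triad (E, G, B); C is not a chord tone.
It is approached by step up from B and left by step down to B.
Step away and step back to the same note — a neighbor tone (upper neighbor).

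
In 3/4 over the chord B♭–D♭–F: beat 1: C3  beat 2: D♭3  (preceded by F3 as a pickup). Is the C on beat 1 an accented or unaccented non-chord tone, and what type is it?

The harmony at that moment is B♭ minor triad (B♭, D♭, F); C3 is not a chord tone.
It is approached by leap down from F3 and left by step up to D♭3.
Leap in, step out — an appoggiatura.
It falls on the downbeat, so it is accented.

Accented appoggiatura.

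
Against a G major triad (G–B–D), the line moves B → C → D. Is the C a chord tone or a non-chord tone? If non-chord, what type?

The harmony at that moment is G major triad (G, B, D); C is not a chord tone.
It is approached by step up from B and left by step up to D.
Step in, step out in the same direction — a passing tone.

Non-chord tone — a passing tone.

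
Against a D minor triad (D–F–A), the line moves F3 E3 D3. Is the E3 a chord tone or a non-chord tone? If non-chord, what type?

The harmony at that moment is D minor triad (D, F, A); E3 is not a chord tone.
It is approached by step down from F3 and left by step down to D3.
Step in, step out in the same direction — a passing tone.

Non-chord tone — a passing tone.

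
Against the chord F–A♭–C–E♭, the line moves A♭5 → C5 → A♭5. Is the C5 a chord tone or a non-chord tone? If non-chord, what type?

Chord tone (the fifth of F minor seventh chord).

F minor seventh chord contains F, A♭, C, E♭; C is the fifth, so it is a chord tone.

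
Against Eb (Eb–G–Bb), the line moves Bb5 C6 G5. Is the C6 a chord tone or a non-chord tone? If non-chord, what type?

The harmony at that moment is Eb major triad (Eb, G, Bb); C6 is not a chord tone.
It is approached by step up from Bb5 and left by leap down to G5.
Step in, leap out — an escape tone.

Non-chord tone — an escape tone.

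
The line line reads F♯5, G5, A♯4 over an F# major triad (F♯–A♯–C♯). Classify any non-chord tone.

G5 is an escape tone.

The harmony at that moment is F♯ major triad (F♯, A♯, C♯); G5 is not a chord tone.
It is approached by step up from F♯5 and left by leap down to A♯4.
Step in, leap out — an escape tone.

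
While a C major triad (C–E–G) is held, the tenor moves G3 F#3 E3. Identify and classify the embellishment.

F#3 is a passing tone.

The harmony at that moment is C major triad (C, E, G); F#3 is not a chord tone.
It is approached by step down from G3 and left by step down to E3.
Step in, step out in the same direction — a passing tone.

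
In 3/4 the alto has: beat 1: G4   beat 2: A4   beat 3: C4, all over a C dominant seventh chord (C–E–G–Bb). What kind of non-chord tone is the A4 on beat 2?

The harmony at that moment is C dominant seventh chord (C, E, G, Bb); A4 is not a chord tone.
It is approached by step up from G4 and left by leap down to C4.
Step in, leap out, on a weak beat — an escape tone.

Escape tone.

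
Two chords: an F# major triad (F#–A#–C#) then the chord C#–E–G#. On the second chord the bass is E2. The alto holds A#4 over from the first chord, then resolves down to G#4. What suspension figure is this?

At the second chord the bass is E2. The suspended A#4 lies a fourth above the bass; after resolving down by step to G#4, the interval above the bass becomes a third.
Suspension figures are named by those two intervals: 4–3.

4–3 suspension.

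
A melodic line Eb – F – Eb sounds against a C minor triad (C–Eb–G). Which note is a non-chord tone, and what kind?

F is a neighbor tone.

The harmony at that moment is C minor triad (C, Eb, G); F is not a chord tone.
It is approached by step up from Eb and left by step down to Eb.
Step away and step back to the same note — a neighbor tone (upper neighbor).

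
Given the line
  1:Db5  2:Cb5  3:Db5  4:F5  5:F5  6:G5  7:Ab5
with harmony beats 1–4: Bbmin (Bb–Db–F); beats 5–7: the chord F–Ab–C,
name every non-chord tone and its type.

The harmony at that moment is Bb minor triad (Bb, Db, F); Cb5 is not a chord tone.
It is approached by step down from Db5 and left by step up to Db5.
Step away and step back to the same note — a neighbor tone (lower neighbor).
The harmony at that moment is F minor triad (F, Ab, C); G5 is not a chord tone.
It is approached by step up from F5 and left by step up to Ab5.
Step in, step out in the same direction — a passing tone.

Cb5 (beat 2) — neighbor tone; G5 (beat 6) — passing tone.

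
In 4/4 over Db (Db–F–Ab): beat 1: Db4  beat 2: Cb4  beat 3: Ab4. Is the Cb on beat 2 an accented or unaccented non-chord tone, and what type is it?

Unaccented escape tone.

The harmony at that moment is Db major triad (Db, F, Ab); Cb4 is not a chord tone.
It is approached by step down from Db4 and left by leap up to Ab4.
Step in, leap out — an escape tone.
It falls on a weak beat, so it is unaccented.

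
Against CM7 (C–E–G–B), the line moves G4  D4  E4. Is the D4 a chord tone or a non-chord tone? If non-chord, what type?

Non-chord tone — an appoggiatura.

The harmony at that moment is C major seventh chord (C, E, G, B); D4 is not a chord tone.
It is approached by leap down from G4 and left by step up to E4.
Leap in, step out — an appoggiatura.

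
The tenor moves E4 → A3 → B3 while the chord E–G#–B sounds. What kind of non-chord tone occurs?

A3 is an appoggiatura.

The harmony at that moment is E major triad (E, G#, B); A3 is not a chord tone.
It is approached by leap down from E4 and left by step up to B3.
Leap in, step out — an appoggiatura.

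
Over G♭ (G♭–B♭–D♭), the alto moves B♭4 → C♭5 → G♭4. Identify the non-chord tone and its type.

The harmony at that moment is G♭ major triad (G♭, B♭, D♭); C♭5 is not a chord tone.
It is approached by step up from B♭4 and left by leap down to G♭4.
Step in, leap out — an escape tone.

C♭5 is an escape tone.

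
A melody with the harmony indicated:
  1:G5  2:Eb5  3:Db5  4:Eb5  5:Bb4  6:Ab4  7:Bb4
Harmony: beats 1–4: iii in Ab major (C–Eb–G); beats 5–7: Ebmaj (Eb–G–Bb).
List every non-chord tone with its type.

Db5 (beat 3) — neighbor tone; Ab4 (beat 6) — neighbor tone.

The harmony at that moment is C minor triad (C, Eb, G); Db5 is not a chord tone.
It is approached by step down from Eb5 and left by step up to Eb5.
Step away and step back to the same note — a neighbor tone (lower neighbor).
The harmony at that moment is Eb major triad (Eb, G, Bb); Ab4 is not a chord tone.
It is approached by step down from Bb4 and left by step up to Bb4.
Step away and step back to the same note — a neighbor tone (lower neighbor).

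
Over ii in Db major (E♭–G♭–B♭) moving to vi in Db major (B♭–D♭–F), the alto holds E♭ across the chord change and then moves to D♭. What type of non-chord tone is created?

E♭ is a suspension.

The harmony at that moment is B♭ minor triad (B♭, D♭, F); E♭ is not a chord tone.
It is held over (the same pitch as the preceding E♭) and left by step down to D♭.
Held over from the previous chord and resolving down by step — a suspension.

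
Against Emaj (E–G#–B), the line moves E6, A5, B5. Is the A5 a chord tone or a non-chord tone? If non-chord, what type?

Non-chord tone — an appoggiatura.

The harmony at that moment is E major triad (E, G#, B); A5 is not a chord tone.
It is approached by leap down from E6 and left by step up to B5.
Leap in, step out — an appoggiatura.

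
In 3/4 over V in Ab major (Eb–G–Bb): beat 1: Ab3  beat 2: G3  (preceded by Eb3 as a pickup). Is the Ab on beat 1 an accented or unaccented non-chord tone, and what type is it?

Accented appoggiatura.

The harmony at that moment is Eb major triad (Eb, G, Bb); Ab3 is not a chord tone.
It is approached by leap up from Eb3 and left by step down to G3.
Leap in, step out — an appoggiatura.
It falls on the downbeat, so it is accented.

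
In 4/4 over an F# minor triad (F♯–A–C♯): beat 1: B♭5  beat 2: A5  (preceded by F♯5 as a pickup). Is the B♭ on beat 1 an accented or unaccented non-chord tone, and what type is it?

The harmony at that moment is F♯ minor triad (F♯, A, C♯); B♭5 is not a chord tone.
It is approached by leap up from F♯5 and left by step down to A5.
Leap in, step out — an appoggiatura.
It falls on the downbeat, so it is accented.

Accented appoggiatura.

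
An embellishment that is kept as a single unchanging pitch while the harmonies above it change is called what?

Pedal tone.

Approach: none. Departure: none — a single pitch is sustained while the chords change around it, passing through harmonies that do not contain it.
No melodic motion at all; the dissonance is created entirely by the moving harmonies against the stationary note — a pedal tone (pedal point).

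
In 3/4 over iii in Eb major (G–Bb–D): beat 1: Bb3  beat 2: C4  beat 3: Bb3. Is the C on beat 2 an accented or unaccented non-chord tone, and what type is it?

The harmony at that moment is G minor triad (G, Bb, D); C4 is not a chord tone.
It is approached by step up from Bb3 and left by step down to Bb3.
Step away and step back to the same note — a neighbor tone (upper neighbor).
It falls on a weak beat, so it is unaccented.

Unaccented neighbor tone.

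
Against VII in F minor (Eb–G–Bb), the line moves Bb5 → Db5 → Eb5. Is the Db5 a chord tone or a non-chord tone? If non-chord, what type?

The harmony at that moment is Eb major triad (Eb, G, Bb); Db5 is not a chord tone.
It is approached by leap down from Bb5 and left by step up to Eb5.
Leap in, step out — an appoggiatura.

Non-chord tone — an appoggiatura.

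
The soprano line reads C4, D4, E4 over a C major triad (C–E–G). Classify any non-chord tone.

The harmony at that moment is C major triad (C, E, G); D4 is not a chord tone.
It is approached by step up from C4 and left by step up to E4.
Step in, step out in the same direction — a passing tone.

D4 is a passing tone.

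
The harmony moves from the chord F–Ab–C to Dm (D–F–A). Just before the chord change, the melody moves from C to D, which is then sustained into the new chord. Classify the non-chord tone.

The harmony at that moment is F minor triad (F, Ab, C); D is not a chord tone.
It is approached by step up from C and then sustained as the same pitch into the next harmony.
Arriving early and becoming a chord tone when the harmony changes — an anticipation.

D is an anticipation.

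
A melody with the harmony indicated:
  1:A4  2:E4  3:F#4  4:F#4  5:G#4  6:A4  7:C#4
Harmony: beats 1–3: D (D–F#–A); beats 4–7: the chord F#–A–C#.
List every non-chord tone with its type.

The harmony at that moment is D major triad (D, F#, A); E4 is not a chord tone.
It is approached by leap down from A4 and left by step up to F#4.
Leap in, step out — an appoggiatura.
The harmony at that moment is F# minor triad (F#, A, C#); G#4 is not a chord tone.
It is approached by step up from F#4 and left by step up to A4.
Step in, step out in the same direction — a passing tone.

E4 (beat 2) — appoggiatura; G#4 (beat 5) — passing tone.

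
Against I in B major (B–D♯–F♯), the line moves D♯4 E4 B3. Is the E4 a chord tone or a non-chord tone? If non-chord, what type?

The harmony at that moment is B major triad (B, D♯, F♯); E4 is not a chord tone.
It is approached by step up from D♯4 and left by leap down to B3.
Step in, leap out — an escape tone.

Non-chord tone — an escape tone.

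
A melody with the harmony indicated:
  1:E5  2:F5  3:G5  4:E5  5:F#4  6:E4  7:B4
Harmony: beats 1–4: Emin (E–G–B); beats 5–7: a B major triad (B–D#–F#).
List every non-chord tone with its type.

F5 (beat 2) — passing tone; E4 (beat 6) — escape tone.

The harmony at that moment is E minor triad (E, G, B); F5 is not a chord tone.
It is approached by step up from E5 and left by step up to G5.
Step in, step out in the same direction — a passing tone.
The harmony at that moment is B major triad (B, D#, F#); E4 is not a chord tone.
It is approached by step down from F#4 and left by leap up to B4.
Step in, leap out — an escape tone.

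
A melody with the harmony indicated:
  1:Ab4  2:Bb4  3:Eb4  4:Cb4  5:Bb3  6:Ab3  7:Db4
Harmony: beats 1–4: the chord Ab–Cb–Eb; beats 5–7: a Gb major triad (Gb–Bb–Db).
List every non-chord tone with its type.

The harmony at that moment is Ab minor triad (Ab, Cb, Eb); Bb4 is not a chord tone.
It is approached by step up from Ab4 and left by leap down to Eb4.
Step in, leap out — an escape tone.
The harmony at that moment is Gb major triad (Gb, Bb, Db); Ab3 is not a chord tone.
It is approached by step down from Bb3 and left by leap up to Db4.
Step in, leap out — an escape tone.

Bb4 (beat 2) — escape tone; Ab3 (beat 6) — escape tone.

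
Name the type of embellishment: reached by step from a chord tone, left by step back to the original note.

Neighbor tone.

Approach: by step. Departure: by step in the opposite direction, back to the starting pitch.
Stepwise on both sides but reversing to return to the same chord tone — a neighbor tone. (Had it continued onward in the same direction it would be a passing tone instead.)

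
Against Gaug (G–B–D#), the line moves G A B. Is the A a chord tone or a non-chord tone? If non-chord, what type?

Non-chord tone — a passing tone.

The harmony at that moment is G augmented triad (G, B, D#); A is not a chord tone.
It is approached by step up from G and left by step up to B.
Step in, step out in the same direction — a passing tone.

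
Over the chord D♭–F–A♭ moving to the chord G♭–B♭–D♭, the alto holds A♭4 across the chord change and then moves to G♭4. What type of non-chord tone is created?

The harmony at that moment is G♭ major triad (G♭, B♭, D♭); A♭4 is not a chord tone.
It is held over (the same pitch as the preceding A♭4) and left by step down to G♭4.
Held over from the previous chord and resolving down by step — a suspension.

A♭4 is a suspension.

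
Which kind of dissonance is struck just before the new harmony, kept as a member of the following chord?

Approach: ahead of the chord change (typically by step), so it is dissonant against the current harmony. Departure: none — the same pitch is restated or held and is a chord tone of the new harmony.
Dissonant first, consonant once the harmony catches up: the note simply arrives early — an anticipation. (The reverse timing, consonant first and dissonant after the change, would be a suspension or retardation.)

Anticipation.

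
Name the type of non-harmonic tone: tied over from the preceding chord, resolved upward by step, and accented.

Approach: by preparation — the pitch is first a chord tone, then held (tied or repeated) while the harmony changes under it. Departure: up by step. Metric position: strong.
A prepared dissonance that resolves upward by step — a retardation. (The same figure resolving downward would be a suspension.)

Retardation.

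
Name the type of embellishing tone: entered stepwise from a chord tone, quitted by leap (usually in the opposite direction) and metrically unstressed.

Escape tone.

Approach: by step. Departure: by leap. Metric position: weak.
Step in, leap out, from a weak position — an escape tone (échappée). (It is the mirror image of the appoggiatura, which leaps in and steps out on a strong beat.)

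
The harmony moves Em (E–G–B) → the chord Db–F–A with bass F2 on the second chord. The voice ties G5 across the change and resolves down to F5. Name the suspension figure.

At the second chord the bass is F2. The suspended G5 lies a ninth above the bass; after resolving down by step to F5, the interval above the bass becomes an octave.
Suspension figures are named by those two intervals: 9–8.

9–8 suspension.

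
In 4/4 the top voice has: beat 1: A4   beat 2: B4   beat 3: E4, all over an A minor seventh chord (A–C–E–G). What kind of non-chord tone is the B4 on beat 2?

Escape tone.

The harmony at that moment is A minor seventh chord (A, C, E, G); B4 is not a chord tone.
It is approached by step up from A4 and left by leap down to E4.
Step in, leap out, on a weak beat — an escape tone.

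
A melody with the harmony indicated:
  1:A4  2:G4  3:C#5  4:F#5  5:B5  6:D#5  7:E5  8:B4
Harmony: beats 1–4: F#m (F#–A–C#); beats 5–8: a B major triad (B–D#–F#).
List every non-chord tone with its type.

G4 (beat 2) — escape tone; E5 (beat 7) — escape tone.

The harmony at that moment is F# minor triad (F#, A, C#); G4 is not a chord tone.
It is approached by step down from A4 and left by leap up to C#5.
Step in, leap out — an escape tone.
The harmony at that moment is B major triad (B, D#, F#); E5 is not a chord tone.
It is approached by step up from D#5 and left by leap down to B4.
Step in, leap out — an escape tone.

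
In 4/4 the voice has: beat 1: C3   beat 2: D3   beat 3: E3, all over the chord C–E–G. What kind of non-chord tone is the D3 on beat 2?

The harmony at that moment is C major triad (C, E, G); D3 is not a chord tone.
It is approached by step up from C3 and left by step up to E3.
Step in, step out in the same direction — a passing tone.

Passing tone.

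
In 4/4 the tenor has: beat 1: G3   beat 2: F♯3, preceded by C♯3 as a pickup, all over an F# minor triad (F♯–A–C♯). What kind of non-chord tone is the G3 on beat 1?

Appoggiatura.

The harmony at that moment is F♯ minor triad (F♯, A, C♯); G3 is not a chord tone.
It is approached by leap up from C♯3 and left by step down to F♯3.
Leap in, step out, metrically accented — an appoggiatura.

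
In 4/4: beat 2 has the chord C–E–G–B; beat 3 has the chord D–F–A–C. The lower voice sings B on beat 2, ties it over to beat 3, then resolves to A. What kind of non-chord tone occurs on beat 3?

The harmony at that moment is D minor seventh chord (D, F, A, C); B is not a chord tone.
It is held over (the same pitch as the preceding B) and left by step down to A.
Held over from the previous chord and resolving down by step — a suspension.

Suspension.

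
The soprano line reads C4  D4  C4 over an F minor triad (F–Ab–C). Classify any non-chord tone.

D4 is a neighbor tone.

The harmony at that moment is F minor triad (F, Ab, C); D4 is not a chord tone.
It is approached by step up from C4 and left by step down to C4.
Step away and step back to the same note — a neighbor tone (upper neighbor).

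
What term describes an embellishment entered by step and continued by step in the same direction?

Passing tone.

Approach: by step. Departure: by step, continuing in the same direction.
Stepwise on both sides with no change of direction means the note fills in the space between two different chord tones — a passing tone. (Had it turned back to its starting note it would be a neighbor tone instead.)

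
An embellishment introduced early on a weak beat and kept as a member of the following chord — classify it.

Anticipation.

Approach: ahead of the chord change (typically by step), so it is dissonant against the current harmony. Departure: none — the same pitch is restated or held and is a chord tone of the new harmony.
Dissonant first, consonant once the harmony catches up: the note simply arrives early — an anticipation. (The reverse timing, consonant first and dissonant after the change, would be a suspension or retardation.)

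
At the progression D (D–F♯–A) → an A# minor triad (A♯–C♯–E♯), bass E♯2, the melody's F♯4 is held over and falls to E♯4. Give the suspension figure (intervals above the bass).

9–8 suspension.

At the second chord the bass is E♯2. The suspended F♯4 lies a ninth above the bass; after resolving down by step to E♯4, the interval above the bass becomes an octave.
Suspension figures are named by those two intervals: 9–8.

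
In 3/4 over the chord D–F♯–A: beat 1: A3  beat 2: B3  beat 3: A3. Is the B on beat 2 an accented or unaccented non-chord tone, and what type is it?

Unaccented neighbor tone.

The harmony at that moment is D major triad (D, F♯, A); B3 is not a chord tone.
It is approached by step up from A3 and left by step down to A3.
Step away and step back to the same note — a neighbor tone (upper neighbor).
It falls on a weak beat, so it is unaccented.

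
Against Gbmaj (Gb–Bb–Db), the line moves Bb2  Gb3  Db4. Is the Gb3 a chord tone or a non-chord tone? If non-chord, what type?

Gb major triad contains Gb, Bb, Db; Gb is the root, so it is a chord tone.

Chord tone (the root of Gb major triad).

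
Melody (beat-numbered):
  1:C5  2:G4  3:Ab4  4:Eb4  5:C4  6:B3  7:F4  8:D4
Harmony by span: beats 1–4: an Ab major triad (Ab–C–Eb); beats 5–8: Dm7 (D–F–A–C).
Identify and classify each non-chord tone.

The harmony at that moment is Ab major triad (Ab, C, Eb); G4 is not a chord tone.
It is approached by leap down from C5 and left by step up to Ab4.
Leap in, step out — an appoggiatura.
The harmony at that moment is D minor seventh chord (D, F, A, C); B3 is not a chord tone.
It is approached by step down from C4 and left by leap up to F4.
Step in, leap out — an escape tone.

G4 (beat 2) — appoggiatura; B3 (beat 6) — escape tone.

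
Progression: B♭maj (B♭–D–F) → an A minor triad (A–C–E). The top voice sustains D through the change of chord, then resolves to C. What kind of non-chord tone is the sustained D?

The harmony at that moment is A minor triad (A, C, E); D is not a chord tone.
It is held over (the same pitch as the preceding D) and left by step down to C.
Held over from the previous chord and resolving down by step — a suspension.

D is a suspension.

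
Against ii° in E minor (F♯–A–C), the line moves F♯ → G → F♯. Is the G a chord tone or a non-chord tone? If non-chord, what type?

The harmony at that moment is F♯ diminished triad (F♯, A, C); G is not a chord tone.
It is approached by step up from F♯ and left by step down to F♯.
Step away and step back to the same note — a neighbor tone (upper neighbor).

Non-chord tone — a neighbor tone.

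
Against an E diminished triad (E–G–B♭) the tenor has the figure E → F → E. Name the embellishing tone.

F is a neighbor tone.

The harmony at that moment is E diminished triad (E, G, B♭); F is not a chord tone.
It is approached by step up from E and left by step down to E.
Step away and step back to the same note — a neighbor tone (upper neighbor).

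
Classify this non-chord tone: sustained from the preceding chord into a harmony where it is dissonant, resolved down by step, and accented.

Suspension.

Approach: by preparation — the pitch is first a chord tone, then held (tied or repeated) while the harmony changes under it. Departure: down by step. Metric position: strong.
A prepared dissonance that resolves downward by step — a suspension. (The same figure resolving upward would be a retardation.)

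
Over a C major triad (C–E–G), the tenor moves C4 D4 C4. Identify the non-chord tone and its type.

The harmony at that moment is C major triad (C, E, G); D4 is not a chord tone.
It is approached by step up from C4 and left by step down to C4.
Step away and step back to the same note — a neighbor tone (upper neighbor).

D4 is a neighbor tone.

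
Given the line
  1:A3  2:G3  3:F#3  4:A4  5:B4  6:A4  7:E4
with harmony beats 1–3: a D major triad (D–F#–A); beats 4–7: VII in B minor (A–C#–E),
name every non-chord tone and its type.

G3 (beat 2) — passing tone; B4 (beat 5) — neighbor tone.

The harmony at that moment is D major triad (D, F#, A); G3 is not a chord tone.
It is approached by step down from A3 and left by step down to F#3.
Step in, step out in the same direction — a passing tone.
The harmony at that moment is A major triad (A, C#, E); B4 is not a chord tone.
It is approached by step up from A4 and left by step down to A4.
Step away and step back to the same note — a neighbor tone (upper neighbor).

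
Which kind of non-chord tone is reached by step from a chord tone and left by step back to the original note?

Approach: by step. Departure: by step in the opposite direction, back to the starting pitch.
Stepwise on both sides but reversing to return to the same chord tone — a neighbor tone. (Had it continued onward in the same direction it would be a passing tone instead.)

Neighbor tone.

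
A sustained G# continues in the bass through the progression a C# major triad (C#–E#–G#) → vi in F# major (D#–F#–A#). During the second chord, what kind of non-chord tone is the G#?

The harmony at that moment is D# minor triad (D#, F#, A#); G# is not a chord tone.
It is held over (the same pitch as the preceding G#) and then sustained as the same pitch into the next harmony.
Sustained through a change of harmony — a pedal tone.

Pedal tone (pedal point).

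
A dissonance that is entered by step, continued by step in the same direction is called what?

Approach: by step. Departure: by step, continuing in the same direction.
Stepwise on both sides with no change of direction means the note fills in the space between two different chord tones — a passing tone. (Had it turned back to its starting note it would be a neighbor tone instead.)

Passing tone.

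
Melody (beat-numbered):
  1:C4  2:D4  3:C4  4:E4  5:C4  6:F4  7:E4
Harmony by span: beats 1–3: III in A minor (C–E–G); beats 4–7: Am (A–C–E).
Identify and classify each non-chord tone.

D4 (beat 2) — neighbor tone; F4 (beat 6) — appoggiatura.

The harmony at that moment is C major triad (C, E, G); D4 is not a chord tone.
It is approached by step up from C4 and left by step down to C4.
Step away and step back to the same note — a neighbor tone (upper neighbor).
The harmony at that moment is A minor triad (A, C, E); F4 is not a chord tone.
It is approached by leap up from C4 and left by step down to E4.
Leap in, step out — an appoggiatura.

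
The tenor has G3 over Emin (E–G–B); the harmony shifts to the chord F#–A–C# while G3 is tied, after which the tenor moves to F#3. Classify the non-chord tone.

The harmony at that moment is F# minor triad (F#, A, C#); G3 is not a chord tone.
It is held over (the same pitch as the preceding G3) and left by step down to F#3.
Held over from the previous chord and resolving down by step — a suspension.

G3 is a suspension.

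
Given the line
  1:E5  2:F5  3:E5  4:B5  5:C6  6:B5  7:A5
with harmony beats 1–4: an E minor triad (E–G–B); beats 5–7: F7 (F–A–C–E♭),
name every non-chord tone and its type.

The harmony at that moment is E minor triad (E, G, B); F5 is not a chord tone.
It is approached by step up from E5 and left by step down to E5.
Step away and step back to the same note — a neighbor tone (upper neighbor).
The harmony at that moment is F dominant seventh chord (F, A, C, E♭); B5 is not a chord tone.
It is approached by step down from C6 and left by step down to A5.
Step in, step out in the same direction — a passing tone.

F5 (beat 2) — neighbor tone; B5 (beat 6) — passing tone.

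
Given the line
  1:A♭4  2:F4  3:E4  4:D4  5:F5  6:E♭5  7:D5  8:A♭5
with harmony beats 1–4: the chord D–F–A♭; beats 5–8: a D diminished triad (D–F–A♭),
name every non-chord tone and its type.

E4 (beat 3) — passing tone; E♭5 (beat 6) — passing tone.

The harmony at that moment is D diminished triad (D, F, A♭); E4 is not a chord tone.
It is approached by step down from F4 and left by step down to D4.
Step in, step out in the same direction — a passing tone.
The harmony at that moment is D diminished triad (D, F, A♭); E♭5 is not a chord tone.
It is approached by step down from F5 and left by step down to D5.
Step in, step out in the same direction — a passing tone.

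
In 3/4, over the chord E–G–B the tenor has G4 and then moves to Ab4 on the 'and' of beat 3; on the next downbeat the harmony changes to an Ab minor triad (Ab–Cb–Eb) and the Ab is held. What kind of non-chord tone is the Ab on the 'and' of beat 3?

Anticipation.

The harmony at that moment is E minor triad (E, G, B); Ab4 is not a chord tone.
It is approached by step up from G4 and then sustained as the same pitch into the next harmony.
Arriving early and becoming a chord tone when the harmony changes — an anticipation.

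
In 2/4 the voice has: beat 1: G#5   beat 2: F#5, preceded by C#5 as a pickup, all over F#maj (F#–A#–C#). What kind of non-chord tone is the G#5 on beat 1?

The harmony at that moment is F# major triad (F#, A#, C#); G#5 is not a chord tone.
It is approached by leap up from C#5 and left by step down to F#5.
Leap in, step out, metrically accented — an appoggiatura.

Appoggiatura.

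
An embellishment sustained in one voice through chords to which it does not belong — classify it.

Approach: none. Departure: none — a single pitch is sustained while the chords change around it, passing through harmonies that do not contain it.
No melodic motion at all; the dissonance is created entirely by the moving harmonies against the stationary note — a pedal tone (pedal point).

Pedal tone.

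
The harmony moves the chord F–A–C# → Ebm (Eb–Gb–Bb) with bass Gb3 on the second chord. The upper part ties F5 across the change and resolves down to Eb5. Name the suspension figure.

At the second chord the bass is Gb3. The suspended F5 lies a seventh above the bass; after resolving down by step to Eb5, the interval above the bass becomes a sixth.
Suspension figures are named by those two intervals: 7–6.

7–6 suspension.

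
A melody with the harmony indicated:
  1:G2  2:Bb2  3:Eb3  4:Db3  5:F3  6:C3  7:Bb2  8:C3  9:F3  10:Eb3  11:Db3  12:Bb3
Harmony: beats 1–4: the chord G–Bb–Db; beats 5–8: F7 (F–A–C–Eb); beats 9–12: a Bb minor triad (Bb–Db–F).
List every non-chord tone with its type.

Eb3 (beat 3) — appoggiatura; Bb2 (beat 7) — neighbor tone; Eb3 (beat 10) — passing tone.

The harmony at that moment is G diminished triad (G, Bb, Db); Eb3 is not a chord tone.
It is approached by leap up from Bb2 and left by step down to Db3.
Leap in, step out — an appoggiatura.
The harmony at that moment is F dominant seventh chord (F, A, C, Eb); Bb2 is not a chord tone.
It is approached by step down from C3 and left by step up to C3.
Step away and step back to the same note — a neighbor tone (lower neighbor).
The harmony at that moment is Bb minor triad (Bb, Db, F); Eb3 is not a chord tone.
It is approached by step down from F3 and left by step down to Db3.
Step in, step out in the same direction — a passing tone.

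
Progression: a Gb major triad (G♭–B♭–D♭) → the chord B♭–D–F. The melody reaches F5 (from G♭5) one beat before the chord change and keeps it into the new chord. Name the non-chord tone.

F5 is an anticipation.

The harmony at that moment is G♭ major triad (G♭, B♭, D♭); F5 is not a chord tone.
It is approached by step down from G♭5 and then sustained as the same pitch into the next harmony.
Arriving early and becoming a chord tone when the harmony changes — an anticipation.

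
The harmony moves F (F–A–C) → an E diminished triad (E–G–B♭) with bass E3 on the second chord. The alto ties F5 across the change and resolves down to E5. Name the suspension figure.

At the second chord the bass is E3. The suspended F5 lies a ninth above the bass; after resolving down by step to E5, the interval above the bass becomes an octave.
Suspension figures are named by those two intervals: 9–8.

9–8 suspension.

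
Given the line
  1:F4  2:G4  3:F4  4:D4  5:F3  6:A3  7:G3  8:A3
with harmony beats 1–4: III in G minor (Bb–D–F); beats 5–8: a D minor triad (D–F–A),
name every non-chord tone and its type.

The harmony at that moment is Bb major triad (Bb, D, F); G4 is not a chord tone.
It is approached by step up from F4 and left by step down to F4.
Step away and step back to the same note — a neighbor tone (upper neighbor).
The harmony at that moment is D minor triad (D, F, A); G3 is not a chord tone.
It is approached by step down from A3 and left by step up to A3.
Step away and step back to the same note — a neighbor tone (lower neighbor).

G4 (beat 2) — neighbor tone; G3 (beat 7) — neighbor tone.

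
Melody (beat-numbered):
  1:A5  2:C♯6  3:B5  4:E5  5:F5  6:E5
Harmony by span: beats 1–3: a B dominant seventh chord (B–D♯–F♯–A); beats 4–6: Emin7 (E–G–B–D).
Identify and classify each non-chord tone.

C♯6 (beat 2) — appoggiatura; F5 (beat 5) — neighbor tone.

The harmony at that moment is B dominant seventh chord (B, D♯, F♯, A); C♯6 is not a chord tone.
It is approached by leap up from A5 and left by step down to B5.
Leap in, step out — an appoggiatura.
The harmony at that moment is E minor seventh chord (E, G, B, D); F5 is not a chord tone.
It is approached by step up from E5 and left by step down to E5.
Step away and step back to the same note — a neighbor tone (upper neighbor).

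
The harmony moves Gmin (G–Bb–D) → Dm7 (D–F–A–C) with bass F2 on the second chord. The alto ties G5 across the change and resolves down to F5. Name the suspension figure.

At the second chord the bass is F2. The suspended G5 lies a ninth above the bass; after resolving down by step to F5, the interval above the bass becomes an octave.
Suspension figures are named by those two intervals: 9–8.

9–8 suspension.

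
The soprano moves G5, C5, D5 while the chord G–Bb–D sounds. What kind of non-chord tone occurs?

The harmony at that moment is G minor triad (G, Bb, D); C5 is not a chord tone.
It is approached by leap down from G5 and left by step up to D5.
Leap in, step out — an appoggiatura.

C5 is an appoggiatura.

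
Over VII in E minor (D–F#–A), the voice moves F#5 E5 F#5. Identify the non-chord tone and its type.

The harmony at that moment is D major triad (D, F#, A); E5 is not a chord tone.
It is approached by step down from F#5 and left by step up to F#5.
Step away and step back to the same note — a neighbor tone (lower neighbor).

E5 is a neighbor tone.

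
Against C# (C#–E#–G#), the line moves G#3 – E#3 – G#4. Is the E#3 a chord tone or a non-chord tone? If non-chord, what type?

Chord tone (the third of C# major triad).

C# major triad contains C#, E#, G#; E# is the third, so it is a chord tone.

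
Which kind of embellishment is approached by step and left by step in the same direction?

Passing tone.

Approach: by step. Departure: by step, continuing in the same direction.
Stepwise on both sides with no change of direction means the note fills in the space between two different chord tones — a passing tone. (Had it turned back to its starting note it would be a neighbor tone instead.)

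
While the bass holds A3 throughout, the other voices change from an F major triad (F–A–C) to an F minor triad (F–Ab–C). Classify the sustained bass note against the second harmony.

Pedal tone (pedal point).

The harmony at that moment is F minor triad (F, Ab, C); A3 is not a chord tone.
It is held over (the same pitch as the preceding A3) and then sustained as the same pitch into the next harmony.
Sustained through a change of harmony — a pedal tone.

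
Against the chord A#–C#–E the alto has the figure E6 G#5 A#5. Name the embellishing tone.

The harmony at that moment is A# diminished triad (A#, C#, E); G#5 is not a chord tone.
It is approached by leap down from E6 and left by step up to A#5.
Leap in, step out — an appoggiatura.

G#5 is an appoggiatura.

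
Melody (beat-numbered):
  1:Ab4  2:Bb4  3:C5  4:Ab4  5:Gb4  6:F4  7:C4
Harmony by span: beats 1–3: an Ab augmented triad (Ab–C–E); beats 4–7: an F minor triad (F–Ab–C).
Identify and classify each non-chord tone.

Bb4 (beat 2) — passing tone; Gb4 (beat 5) — passing tone.

The harmony at that moment is Ab augmented triad (Ab, C, E); Bb4 is not a chord tone.
It is approached by step up from Ab4 and left by step up to C5.
Step in, step out in the same direction — a passing tone.
The harmony at that moment is F minor triad (F, Ab, C); Gb4 is not a chord tone.
It is approached by step down from Ab4 and left by step down to F4.
Step in, step out in the same direction — a passing tone.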